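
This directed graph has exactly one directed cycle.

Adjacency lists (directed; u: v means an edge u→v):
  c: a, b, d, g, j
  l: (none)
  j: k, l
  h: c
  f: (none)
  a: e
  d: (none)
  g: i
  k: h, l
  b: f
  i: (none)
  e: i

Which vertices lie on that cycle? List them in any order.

DFS with gray/black marking from c:
c gray
  a gray
    e gray
      i gray
      i black
    e black
  a black
  b gray
    f gray
    f black
  b black
  d gray
  d black
  g gray
    g→i: i black — skip
  g black
  j gray
    k gray
      h gray
        h→c: c is gray → back edge
Back edge closes the cycle c → j → k → h → c; its vertices are {c, h, j, k}.

c, h, j, k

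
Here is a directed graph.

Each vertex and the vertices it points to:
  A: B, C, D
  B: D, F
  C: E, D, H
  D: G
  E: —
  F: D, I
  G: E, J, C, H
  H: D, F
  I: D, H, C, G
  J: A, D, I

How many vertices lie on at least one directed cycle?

A vertex is on a directed cycle iff it belongs to a strongly connected component of size ≥ 2 (or has a self-loop).
The vertices on cycles are {A, B, C, D, F, G, H, I, J} — 9 in total.

9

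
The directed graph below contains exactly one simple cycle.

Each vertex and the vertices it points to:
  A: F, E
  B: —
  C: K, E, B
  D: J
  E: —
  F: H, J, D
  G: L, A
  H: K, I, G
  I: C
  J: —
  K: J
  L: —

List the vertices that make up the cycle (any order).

A, F, G, H

DFS with gray/black marking from F:
F gray
  H gray
    K gray
      J gray
      J black
    K black
    I gray
      C gray
        C→K: K black — skip
        E gray
        E black
        B gray
        B black
      C black
    I black
    G gray
      L gray
      L black
      A gray
        A→F: F is gray → back edge
Back edge closes the cycle F → H → G → A → F; its vertices are {A, F, G, H}.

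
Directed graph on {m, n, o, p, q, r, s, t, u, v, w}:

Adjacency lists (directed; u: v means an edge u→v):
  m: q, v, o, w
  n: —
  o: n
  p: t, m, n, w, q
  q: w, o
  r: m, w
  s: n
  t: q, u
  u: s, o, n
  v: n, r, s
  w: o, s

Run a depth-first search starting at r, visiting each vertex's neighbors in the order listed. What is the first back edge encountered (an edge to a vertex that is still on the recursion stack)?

DFS from r (visiting each vertex's neighbors in the order listed); mark gray on enter, black on exit:
r gray
  m gray
    q gray
      w gray
        o gray
          n gray
          n black
        o black
        s gray
          s→n: n black — skip
        s black
      w black
      q→o: o black — skip
    q black
    v gray
      v→n: n black — skip
      v→r: r is gray → back edge
First back edge: v → r.

v->r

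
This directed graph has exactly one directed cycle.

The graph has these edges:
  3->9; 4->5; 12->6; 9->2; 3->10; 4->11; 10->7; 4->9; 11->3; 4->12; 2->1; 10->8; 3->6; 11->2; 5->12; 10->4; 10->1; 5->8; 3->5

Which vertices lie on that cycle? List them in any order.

3, 4, 10, 11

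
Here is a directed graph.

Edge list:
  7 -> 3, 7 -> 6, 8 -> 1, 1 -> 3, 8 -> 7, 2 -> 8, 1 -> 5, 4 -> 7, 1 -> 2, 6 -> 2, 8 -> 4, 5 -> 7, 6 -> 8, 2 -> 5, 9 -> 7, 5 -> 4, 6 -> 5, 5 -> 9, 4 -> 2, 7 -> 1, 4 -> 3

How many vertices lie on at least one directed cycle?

8

A vertex is on a directed cycle iff it belongs to a strongly connected component of size ≥ 2 (or has a self-loop).
The vertices on cycles are {1, 2, 4, 5, 6, 7, 8, 9} — 8 in total.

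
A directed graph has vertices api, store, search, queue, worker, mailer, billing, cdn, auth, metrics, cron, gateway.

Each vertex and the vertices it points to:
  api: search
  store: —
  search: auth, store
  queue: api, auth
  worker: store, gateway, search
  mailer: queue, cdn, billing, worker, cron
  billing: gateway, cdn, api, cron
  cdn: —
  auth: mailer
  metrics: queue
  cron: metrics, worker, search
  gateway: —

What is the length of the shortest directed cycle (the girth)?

3

For each vertex v, BFS finds the shortest path from v back to v.
The shortest such closed walk is mailer → queue → auth → mailer, length 3.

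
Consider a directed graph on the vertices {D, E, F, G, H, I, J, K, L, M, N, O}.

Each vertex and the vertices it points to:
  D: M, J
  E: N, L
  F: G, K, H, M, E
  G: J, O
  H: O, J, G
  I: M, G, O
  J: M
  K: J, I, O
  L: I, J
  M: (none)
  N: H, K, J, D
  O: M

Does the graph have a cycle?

DFS with white/gray/black marking, starting from K:
K gray
  J gray
    M gray
    M black
  J black
  I gray
    I→M: M black — skip
    G gray
      G→J: J black — skip
      O gray
        O→M: M black — skip
      O black
    G black
    I→O: O black — skip
  I black
  K→O: O black — skip
K black
D gray
  D→M: M black — skip
  D→J: J black — skip
D black
E gray
  N gray
    H gray
      H→O: O black — skip
      H→J: J black — skip
      H→G: G black — skip
    H black
    N→K: K black — skip
    N→J: J black — skip
    N→D: D black — skip
  N black
  L gray
    L→I: I black — skip
    L→J: J black — skip
  L black
E black
F gray
  F→G: G black — skip
  F→K: K black — skip
  F→H: H black — skip
  F→M: M black — skip
  F→E: E black — skip
F black
Every edge goes to a white or black vertex — no back edge, so the graph is acyclic.

No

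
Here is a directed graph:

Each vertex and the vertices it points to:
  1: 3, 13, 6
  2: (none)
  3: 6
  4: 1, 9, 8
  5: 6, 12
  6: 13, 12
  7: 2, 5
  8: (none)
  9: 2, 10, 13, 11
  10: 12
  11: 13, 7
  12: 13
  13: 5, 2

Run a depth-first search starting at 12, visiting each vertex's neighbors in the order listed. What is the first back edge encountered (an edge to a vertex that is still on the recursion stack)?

DFS from 12 (visiting each vertex's neighbors in the order listed); mark gray on enter, black on exit:
12 gray
  13 gray
    5 gray
      6 gray
        6→13: 13 is gray → back edge
First back edge: 6 → 13.

6->13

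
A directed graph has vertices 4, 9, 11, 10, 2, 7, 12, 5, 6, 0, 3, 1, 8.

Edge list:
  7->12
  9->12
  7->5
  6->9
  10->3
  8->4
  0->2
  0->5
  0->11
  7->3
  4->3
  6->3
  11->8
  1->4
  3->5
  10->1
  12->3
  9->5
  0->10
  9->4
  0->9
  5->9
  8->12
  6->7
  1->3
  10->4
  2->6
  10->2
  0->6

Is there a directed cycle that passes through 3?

Yes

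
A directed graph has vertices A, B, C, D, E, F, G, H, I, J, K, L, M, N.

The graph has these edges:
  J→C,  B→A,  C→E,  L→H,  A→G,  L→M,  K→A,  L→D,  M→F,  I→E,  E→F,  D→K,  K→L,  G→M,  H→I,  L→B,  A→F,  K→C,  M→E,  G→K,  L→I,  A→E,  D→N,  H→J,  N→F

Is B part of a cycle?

B is on a cycle iff B can reach itself via ≥1 edge.
B → A → G → K → L → B — yes.

Yes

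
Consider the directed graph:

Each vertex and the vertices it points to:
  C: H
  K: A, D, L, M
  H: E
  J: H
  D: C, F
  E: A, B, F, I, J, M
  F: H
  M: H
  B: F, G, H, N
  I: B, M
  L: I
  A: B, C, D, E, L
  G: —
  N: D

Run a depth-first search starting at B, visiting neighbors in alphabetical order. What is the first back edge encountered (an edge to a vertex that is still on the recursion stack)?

A->B

DFS from B (visiting neighbors in alphabetical order); mark gray on enter, black on exit:
B gray
  F gray
    H gray
      E gray
        A gray
          A→B: B is gray → back edge
First back edge: A → B.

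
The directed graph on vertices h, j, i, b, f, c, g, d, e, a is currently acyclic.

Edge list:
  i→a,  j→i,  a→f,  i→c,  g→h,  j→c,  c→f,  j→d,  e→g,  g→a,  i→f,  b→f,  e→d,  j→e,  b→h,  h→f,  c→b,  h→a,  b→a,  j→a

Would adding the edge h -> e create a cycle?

Yes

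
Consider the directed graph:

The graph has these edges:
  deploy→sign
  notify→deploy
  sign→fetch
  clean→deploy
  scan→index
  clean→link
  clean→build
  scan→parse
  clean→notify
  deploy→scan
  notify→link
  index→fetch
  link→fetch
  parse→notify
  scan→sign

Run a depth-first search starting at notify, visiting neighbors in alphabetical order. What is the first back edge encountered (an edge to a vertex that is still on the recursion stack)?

parse→notify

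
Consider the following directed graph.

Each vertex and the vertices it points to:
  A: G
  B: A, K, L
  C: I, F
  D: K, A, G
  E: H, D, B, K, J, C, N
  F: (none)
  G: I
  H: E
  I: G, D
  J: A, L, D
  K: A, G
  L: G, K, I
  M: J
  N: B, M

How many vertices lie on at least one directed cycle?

7

A vertex is on a directed cycle iff it belongs to a strongly connected component of size ≥ 2 (or has a self-loop).
The vertices on cycles are {A, D, E, G, H, I, K} — 7 in total.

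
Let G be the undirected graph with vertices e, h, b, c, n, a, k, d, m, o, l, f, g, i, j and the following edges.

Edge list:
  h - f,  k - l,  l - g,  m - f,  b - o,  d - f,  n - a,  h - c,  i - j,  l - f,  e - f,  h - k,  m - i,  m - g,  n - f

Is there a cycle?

DFS, tracking each vertex's parent; an edge to a visited non-parent vertex closes a cycle.
Start from l:
visit l (parent –)
  visit g (parent l)
    visit m (parent g)
      visit i (parent m)
        visit j (parent i)
          j–i: parent, skip
        i–m: parent, skip
      m–g: parent, skip
      visit f (parent m)
        visit d (parent f)
          d–f: parent, skip
        visit n (parent f)
          n–f: parent, skip
          visit a (parent n)
            a–n: parent, skip
        visit h (parent f)
          visit c (parent h)
            c–h: parent, skip
          visit k (parent h)
            k–l: l visited and ≠ parent → cycle
Cycle: l – g – m – f – h – k – l.

Yes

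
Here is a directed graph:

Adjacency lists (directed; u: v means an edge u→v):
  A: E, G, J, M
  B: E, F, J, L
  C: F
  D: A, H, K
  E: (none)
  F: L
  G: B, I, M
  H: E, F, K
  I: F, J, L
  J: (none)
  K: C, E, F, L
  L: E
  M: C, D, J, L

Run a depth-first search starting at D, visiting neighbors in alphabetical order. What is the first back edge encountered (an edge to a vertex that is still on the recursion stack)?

DFS from D (visiting neighbors in alphabetical order); mark gray on enter, black on exit:
D gray
  A gray
    E gray
    E black
    G gray
      B gray
        B→E: E black — skip
        F gray
          L gray
            L→E: E black — skip
          L black
        F black
        J gray
        J black
        B→L: L black — skip
      B black
      I gray
        I→F: F black — skip
        I→J: J black — skip
        I→L: L black — skip
      I black
      M gray
        C gray
          C→F: F black — skip
        C black
        M→D: D is gray → back edge
First back edge: M → D.

M→D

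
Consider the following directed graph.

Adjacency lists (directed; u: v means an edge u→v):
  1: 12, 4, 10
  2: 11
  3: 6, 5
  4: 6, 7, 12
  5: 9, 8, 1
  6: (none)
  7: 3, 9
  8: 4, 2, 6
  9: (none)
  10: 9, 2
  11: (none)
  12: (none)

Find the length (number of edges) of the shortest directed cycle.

5

For each vertex v, BFS finds the shortest path from v back to v.
The shortest such closed walk is 5 → 8 → 4 → 7 → 3 → 5, length 5.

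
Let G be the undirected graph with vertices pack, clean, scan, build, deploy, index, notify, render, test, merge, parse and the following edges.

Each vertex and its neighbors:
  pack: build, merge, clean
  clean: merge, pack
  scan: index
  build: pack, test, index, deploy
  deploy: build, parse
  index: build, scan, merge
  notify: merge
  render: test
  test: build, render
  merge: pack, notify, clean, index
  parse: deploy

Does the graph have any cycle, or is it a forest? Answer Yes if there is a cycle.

DFS, tracking each vertex's parent; an edge to a visited non-parent vertex closes a cycle.
Start from build:
visit build (parent –)
  visit pack (parent build)
    pack–build: parent, skip
    visit merge (parent pack)
      merge–pack: parent, skip
      visit notify (parent merge)
        notify–merge: parent, skip
      visit clean (parent merge)
        clean–merge: parent, skip
        clean–pack: pack visited and ≠ parent → cycle
Cycle: pack – merge – clean – pack.

Yes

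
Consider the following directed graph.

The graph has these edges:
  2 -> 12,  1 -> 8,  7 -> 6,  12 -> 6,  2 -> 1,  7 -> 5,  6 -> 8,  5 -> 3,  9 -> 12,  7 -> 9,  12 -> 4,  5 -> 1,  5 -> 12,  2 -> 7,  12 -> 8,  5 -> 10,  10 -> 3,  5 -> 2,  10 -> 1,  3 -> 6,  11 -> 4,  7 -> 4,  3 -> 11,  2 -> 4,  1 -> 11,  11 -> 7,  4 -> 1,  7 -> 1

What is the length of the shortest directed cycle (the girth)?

For each vertex v, BFS finds the shortest path from v back to v.
The shortest such closed walk is 5 → 2 → 7 → 5, length 3.

3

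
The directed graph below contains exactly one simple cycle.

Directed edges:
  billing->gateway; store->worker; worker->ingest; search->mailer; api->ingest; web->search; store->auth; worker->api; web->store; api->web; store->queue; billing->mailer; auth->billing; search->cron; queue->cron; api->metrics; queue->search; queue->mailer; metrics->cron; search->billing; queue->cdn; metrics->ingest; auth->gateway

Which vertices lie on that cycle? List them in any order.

api, web, store, worker

DFS with gray/black marking from worker:
worker gray
  api gray
    ingest gray
    ingest black
    metrics gray
      cron gray
      cron black
      metrics→ingest: ingest black — skip
    metrics black
    web gray
      search gray
        search→cron: cron black — skip
        billing gray
          gateway gray
          gateway black
          mailer gray
          mailer black
        billing black
        search→mailer: mailer black — skip
      search black
      store gray
        auth gray
          auth→billing: billing black — skip
          auth→gateway: gateway black — skip
        auth black
        store→worker: worker is gray → back edge
Back edge closes the cycle worker → api → web → store → worker; its vertices are {api, web, store, worker}.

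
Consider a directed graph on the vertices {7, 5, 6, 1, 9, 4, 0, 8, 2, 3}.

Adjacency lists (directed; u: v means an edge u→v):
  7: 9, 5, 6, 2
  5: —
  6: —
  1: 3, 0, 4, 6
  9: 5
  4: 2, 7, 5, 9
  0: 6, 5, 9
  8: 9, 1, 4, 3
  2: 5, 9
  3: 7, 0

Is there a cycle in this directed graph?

No

DFS with white/gray/black marking, starting from 0:
0 gray
  6 gray
  6 black
  5 gray
  5 black
  9 gray
    9→5: 5 black — skip
  9 black
0 black
7 gray
  7→9: 9 black — skip
  7→5: 5 black — skip
  7→6: 6 black — skip
  2 gray
    2→5: 5 black — skip
    2→9: 9 black — skip
  2 black
7 black
1 gray
  3 gray
    3→7: 7 black — skip
    3→0: 0 black — skip
  3 black
  1→0: 0 black — skip
  4 gray
    4→2: 2 black — skip
    4→7: 7 black — skip
    4→5: 5 black — skip
    4→9: 9 black — skip
  4 black
  1→6: 6 black — skip
1 black
8 gray
  8→9: 9 black — skip
  8→1: 1 black — skip
  8→4: 4 black — skip
  8→3: 3 black — skip
8 black
Every edge goes to a white or black vertex — no back edge, so the graph is acyclic.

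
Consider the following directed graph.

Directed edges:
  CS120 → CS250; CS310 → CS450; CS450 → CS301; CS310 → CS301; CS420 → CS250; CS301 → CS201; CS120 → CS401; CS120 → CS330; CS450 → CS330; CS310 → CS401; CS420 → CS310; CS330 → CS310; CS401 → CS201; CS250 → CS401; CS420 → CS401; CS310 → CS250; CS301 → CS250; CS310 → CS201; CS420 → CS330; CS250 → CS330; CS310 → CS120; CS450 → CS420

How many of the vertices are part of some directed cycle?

7

A vertex is on a directed cycle iff it belongs to a strongly connected component of size ≥ 2 (or has a self-loop).
The vertices on cycles are {CS120, CS250, CS301, CS310, CS330, CS420, CS450} — 7 in total.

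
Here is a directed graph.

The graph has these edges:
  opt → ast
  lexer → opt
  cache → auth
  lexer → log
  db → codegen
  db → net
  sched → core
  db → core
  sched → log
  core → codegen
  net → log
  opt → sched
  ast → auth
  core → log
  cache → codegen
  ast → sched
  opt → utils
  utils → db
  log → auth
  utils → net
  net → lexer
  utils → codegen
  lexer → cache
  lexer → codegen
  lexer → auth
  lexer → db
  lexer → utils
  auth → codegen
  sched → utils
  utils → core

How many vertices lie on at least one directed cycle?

7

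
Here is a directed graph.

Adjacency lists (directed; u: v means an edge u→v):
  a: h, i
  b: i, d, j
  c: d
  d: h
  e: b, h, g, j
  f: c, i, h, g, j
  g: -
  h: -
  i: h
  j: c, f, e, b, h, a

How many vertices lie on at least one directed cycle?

4

A vertex is on a directed cycle iff it belongs to a strongly connected component of size ≥ 2 (or has a self-loop).
The vertices on cycles are {b, e, f, j} — 4 in total.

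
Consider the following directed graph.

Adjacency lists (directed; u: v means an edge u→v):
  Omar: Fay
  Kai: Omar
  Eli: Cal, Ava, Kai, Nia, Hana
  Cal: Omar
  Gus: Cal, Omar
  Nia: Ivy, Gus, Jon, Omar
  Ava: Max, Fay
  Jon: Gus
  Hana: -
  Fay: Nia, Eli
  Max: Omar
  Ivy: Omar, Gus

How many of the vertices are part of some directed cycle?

11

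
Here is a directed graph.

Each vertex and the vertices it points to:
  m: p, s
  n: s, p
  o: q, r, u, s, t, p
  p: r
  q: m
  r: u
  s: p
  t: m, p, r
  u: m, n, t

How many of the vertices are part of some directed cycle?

A vertex is on a directed cycle iff it belongs to a strongly connected component of size ≥ 2 (or has a self-loop).
The vertices on cycles are {m, n, p, r, s, t, u} — 7 in total.

7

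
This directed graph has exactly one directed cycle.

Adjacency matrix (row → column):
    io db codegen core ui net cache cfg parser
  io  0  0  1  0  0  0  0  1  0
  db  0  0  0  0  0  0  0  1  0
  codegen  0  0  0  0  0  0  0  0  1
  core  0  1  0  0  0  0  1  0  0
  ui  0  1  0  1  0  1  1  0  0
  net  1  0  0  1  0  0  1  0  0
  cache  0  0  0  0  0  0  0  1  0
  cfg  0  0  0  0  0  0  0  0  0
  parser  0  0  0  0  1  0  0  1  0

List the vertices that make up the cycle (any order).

io, ui, net, parser, codegen

DFS with gray/black marking from parser:
parser gray
  cfg gray
  cfg black
  ui gray
    db gray
      db→cfg: cfg black — skip
    db black
    net gray
      io gray
        io→cfg: cfg black — skip
        codegen gray
          codegen→parser: parser is gray → back edge
Back edge closes the cycle parser → ui → net → io → codegen → parser; its vertices are {io, ui, net, parser, codegen}.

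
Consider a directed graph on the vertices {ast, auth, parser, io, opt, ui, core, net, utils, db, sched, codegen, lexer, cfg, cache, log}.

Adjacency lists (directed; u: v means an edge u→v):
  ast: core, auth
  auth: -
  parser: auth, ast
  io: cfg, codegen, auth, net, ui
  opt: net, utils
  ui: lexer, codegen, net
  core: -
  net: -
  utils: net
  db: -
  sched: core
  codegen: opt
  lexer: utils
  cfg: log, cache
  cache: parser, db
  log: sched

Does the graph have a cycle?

DFS with white/gray/black marking, starting from cache:
cache gray
  parser gray
    auth gray
    auth black
    ast gray
      core gray
      core black
      ast→auth: auth black — skip
    ast black
  parser black
  db gray
  db black
cache black
io gray
  cfg gray
    log gray
      sched gray
        sched→core: core black — skip
      sched black
    log black
    cfg→cache: cache black — skip
  cfg black
  codegen gray
    opt gray
      net gray
      net black
      utils gray
        utils→net: net black — skip
      utils black
    opt black
  codegen black
  io→auth: auth black — skip
  io→net: net black — skip
  ui gray
    lexer gray
      lexer→utils: utils black — skip
    lexer black
    ui→codegen: codegen black — skip
    ui→net: net black — skip
  ui black
io black
Every edge goes to a white or black vertex — no back edge, so the graph is acyclic.

No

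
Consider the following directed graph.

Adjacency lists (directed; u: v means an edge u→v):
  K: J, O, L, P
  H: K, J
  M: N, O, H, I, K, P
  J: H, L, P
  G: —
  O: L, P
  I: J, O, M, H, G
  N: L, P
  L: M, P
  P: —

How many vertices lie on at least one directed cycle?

8

A vertex is on a directed cycle iff it belongs to a strongly connected component of size ≥ 2 (or has a self-loop).
The vertices on cycles are {H, I, J, K, L, M, N, O} — 8 in total.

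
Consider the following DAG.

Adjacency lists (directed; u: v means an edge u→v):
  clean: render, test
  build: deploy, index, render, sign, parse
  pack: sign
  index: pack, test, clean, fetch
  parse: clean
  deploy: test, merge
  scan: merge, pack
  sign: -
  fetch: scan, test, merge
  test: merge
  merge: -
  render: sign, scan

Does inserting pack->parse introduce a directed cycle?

Adding pack→parse creates a cycle iff parse can already reach pack.
Path from parse: parse → clean → render → scan → pack.
So parse → … → pack → parse is a cycle.

Yes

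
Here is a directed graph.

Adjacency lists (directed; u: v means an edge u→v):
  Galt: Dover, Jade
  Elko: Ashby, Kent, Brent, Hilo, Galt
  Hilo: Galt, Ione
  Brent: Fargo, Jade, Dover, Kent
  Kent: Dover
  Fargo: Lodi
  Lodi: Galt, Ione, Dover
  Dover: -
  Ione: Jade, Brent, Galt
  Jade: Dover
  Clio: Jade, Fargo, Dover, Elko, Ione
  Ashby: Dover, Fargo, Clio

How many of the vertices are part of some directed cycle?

A vertex is on a directed cycle iff it belongs to a strongly connected component of size ≥ 2 (or has a self-loop).
The vertices on cycles are {Clio, Elko, Ione, Lodi, Ashby, Brent, Fargo} — 7 in total.

7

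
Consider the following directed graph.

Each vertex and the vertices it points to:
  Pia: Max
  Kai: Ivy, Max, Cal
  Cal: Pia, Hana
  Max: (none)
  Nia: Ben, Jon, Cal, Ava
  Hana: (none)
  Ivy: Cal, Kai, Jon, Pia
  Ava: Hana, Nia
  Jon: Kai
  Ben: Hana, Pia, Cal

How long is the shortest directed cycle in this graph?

2

For each vertex v, BFS finds the shortest path from v back to v.
The shortest such closed walk is Nia → Ava → Nia, length 2.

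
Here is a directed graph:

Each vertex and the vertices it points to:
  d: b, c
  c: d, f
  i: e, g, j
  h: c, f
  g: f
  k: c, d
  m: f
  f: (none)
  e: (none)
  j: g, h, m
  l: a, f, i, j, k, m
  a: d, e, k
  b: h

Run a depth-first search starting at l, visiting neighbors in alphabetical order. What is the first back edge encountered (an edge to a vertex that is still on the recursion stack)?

c→d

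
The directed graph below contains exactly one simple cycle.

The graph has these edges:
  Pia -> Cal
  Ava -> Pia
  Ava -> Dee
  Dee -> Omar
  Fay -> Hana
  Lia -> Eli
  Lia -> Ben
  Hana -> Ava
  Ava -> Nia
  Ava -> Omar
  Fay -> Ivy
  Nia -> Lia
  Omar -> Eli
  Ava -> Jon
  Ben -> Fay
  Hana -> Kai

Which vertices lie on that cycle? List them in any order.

DFS with gray/black marking from Hana:
Hana gray
  Kai gray
  Kai black
  Ava gray
    Dee gray
      Omar gray
        Eli gray
        Eli black
      Omar black
    Dee black
    Jon gray
    Jon black
    Nia gray
      Lia gray
        Lia→Eli: Eli black — skip
        Ben gray
          Fay gray
            Fay→Hana: Hana is gray → back edge
Back edge closes the cycle Hana → Ava → Nia → Lia → Ben → Fay → Hana; its vertices are {Ava, Ben, Fay, Lia, Nia, Hana}.

Ava, Ben, Fay, Lia, Nia, Hana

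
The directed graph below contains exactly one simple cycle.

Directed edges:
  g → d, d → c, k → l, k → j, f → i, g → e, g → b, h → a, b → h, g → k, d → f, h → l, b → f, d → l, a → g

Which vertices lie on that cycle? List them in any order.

a, b, g, h

DFS with gray/black marking from a:
a gray
  g gray
    e gray
    e black
    b gray
      f gray
        i gray
        i black
      f black
      h gray
        h→a: a is gray → back edge
Back edge closes the cycle a → g → b → h → a; its vertices are {a, b, g, h}.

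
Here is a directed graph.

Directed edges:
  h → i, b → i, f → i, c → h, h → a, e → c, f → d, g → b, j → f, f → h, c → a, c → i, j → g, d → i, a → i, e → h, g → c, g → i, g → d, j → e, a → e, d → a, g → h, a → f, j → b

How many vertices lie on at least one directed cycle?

A vertex is on a directed cycle iff it belongs to a strongly connected component of size ≥ 2 (or has a self-loop).
The vertices on cycles are {a, c, d, e, f, h} — 6 in total.

6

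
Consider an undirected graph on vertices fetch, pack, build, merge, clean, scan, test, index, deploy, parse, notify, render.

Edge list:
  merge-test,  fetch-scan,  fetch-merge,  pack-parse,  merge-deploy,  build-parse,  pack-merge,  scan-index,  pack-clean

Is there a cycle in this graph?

No

DFS, tracking each vertex's parent; an edge to a visited non-parent vertex closes a cycle.
Start from fetch:
visit fetch (parent –)
  visit merge (parent fetch)
    merge–fetch: parent, skip
    visit deploy (parent merge)
      deploy–merge: parent, skip
    visit test (parent merge)
      test–merge: parent, skip
    visit pack (parent merge)
      pack–merge: parent, skip
      visit clean (parent pack)
        clean–pack: parent, skip
      visit parse (parent pack)
        parse–pack: parent, skip
        visit build (parent parse)
          build–parse: parent, skip
  visit scan (parent fetch)
    visit index (parent scan)
      index–scan: parent, skip
    scan–fetch: parent, skip
visit notify (parent –)
visit render (parent –)
No non-parent visited neighbor found — the graph is a forest.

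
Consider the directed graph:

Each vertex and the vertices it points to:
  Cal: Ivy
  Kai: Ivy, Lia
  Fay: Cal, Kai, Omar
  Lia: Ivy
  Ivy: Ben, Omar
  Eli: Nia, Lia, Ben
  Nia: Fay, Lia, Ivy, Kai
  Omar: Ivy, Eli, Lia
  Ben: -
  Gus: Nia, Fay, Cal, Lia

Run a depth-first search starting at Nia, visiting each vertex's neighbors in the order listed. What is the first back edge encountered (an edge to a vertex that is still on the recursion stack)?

DFS from Nia (visiting each vertex's neighbors in the order listed); mark gray on enter, black on exit:
Nia gray
  Fay gray
    Cal gray
      Ivy gray
        Ben gray
        Ben black
        Omar gray
          Omar→Ivy: Ivy is gray → back edge
First back edge: Omar → Ivy.

Omar→Ivy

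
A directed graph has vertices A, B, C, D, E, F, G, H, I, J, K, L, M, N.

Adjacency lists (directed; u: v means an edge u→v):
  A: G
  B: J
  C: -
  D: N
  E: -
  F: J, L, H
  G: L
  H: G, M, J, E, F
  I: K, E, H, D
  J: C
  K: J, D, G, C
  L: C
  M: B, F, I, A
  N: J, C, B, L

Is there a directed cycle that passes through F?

F is on a cycle iff F can reach itself via ≥1 edge.
F → H → F — yes.

Yes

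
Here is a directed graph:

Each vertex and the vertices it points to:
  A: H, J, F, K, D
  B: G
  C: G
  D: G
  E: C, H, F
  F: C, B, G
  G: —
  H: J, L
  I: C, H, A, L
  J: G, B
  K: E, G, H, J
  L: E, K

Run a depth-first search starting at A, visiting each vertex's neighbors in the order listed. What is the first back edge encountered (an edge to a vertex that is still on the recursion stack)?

E→H

DFS from A (visiting each vertex's neighbors in the order listed); mark gray on enter, black on exit:
A gray
  H gray
    J gray
      G gray
      G black
      B gray
        B→G: G black — skip
      B black
    J black
    L gray
      E gray
        C gray
          C→G: G black — skip
        C black
        E→H: H is gray → back edge
First back edge: E → H.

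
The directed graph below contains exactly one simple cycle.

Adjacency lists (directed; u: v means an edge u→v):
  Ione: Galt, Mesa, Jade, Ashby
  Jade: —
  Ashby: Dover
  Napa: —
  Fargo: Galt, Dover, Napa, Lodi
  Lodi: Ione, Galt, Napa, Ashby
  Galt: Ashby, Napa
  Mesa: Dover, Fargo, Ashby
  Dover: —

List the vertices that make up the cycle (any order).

DFS with gray/black marking from Ione:
Ione gray
  Galt gray
    Ashby gray
      Dover gray
      Dover black
    Ashby black
    Napa gray
    Napa black
  Galt black
  Mesa gray
    Mesa→Dover: Dover black — skip
    Fargo gray
      Fargo→Galt: Galt black — skip
      Fargo→Dover: Dover black — skip
      Fargo→Napa: Napa black — skip
      Lodi gray
        Lodi→Ione: Ione is gray → back edge
Back edge closes the cycle Ione → Mesa → Fargo → Lodi → Ione; its vertices are {Ione, Lodi, Mesa, Fargo}.

Ione, Lodi, Mesa, Fargo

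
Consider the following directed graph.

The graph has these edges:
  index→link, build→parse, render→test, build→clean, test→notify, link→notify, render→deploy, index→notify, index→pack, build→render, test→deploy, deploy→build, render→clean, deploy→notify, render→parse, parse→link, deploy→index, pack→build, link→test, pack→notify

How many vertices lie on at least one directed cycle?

8

A vertex is on a directed cycle iff it belongs to a strongly connected component of size ≥ 2 (or has a self-loop).
The vertices on cycles are {link, pack, test, build, index, parse, deploy, render} — 8 in total.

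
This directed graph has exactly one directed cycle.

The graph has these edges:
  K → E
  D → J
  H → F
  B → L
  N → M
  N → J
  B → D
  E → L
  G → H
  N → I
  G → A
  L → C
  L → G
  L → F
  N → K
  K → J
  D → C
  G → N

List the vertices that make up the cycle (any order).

E, G, K, L, N

DFS with gray/black marking from L:
L gray
  F gray
  F black
  G gray
    H gray
      H→F: F black — skip
    H black
    N gray
      J gray
      J black
      K gray
        E gray
          E→L: L is gray → back edge
Back edge closes the cycle L → G → N → K → E → L; its vertices are {E, G, K, L, N}.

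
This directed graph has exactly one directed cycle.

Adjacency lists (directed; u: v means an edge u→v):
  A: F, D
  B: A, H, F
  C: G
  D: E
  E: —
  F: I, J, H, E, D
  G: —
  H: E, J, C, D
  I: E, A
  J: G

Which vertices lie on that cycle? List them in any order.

A, F, I

DFS with gray/black marking from A:
A gray
  F gray
    I gray
      E gray
      E black
      I→A: A is gray → back edge
Back edge closes the cycle A → F → I → A; its vertices are {A, F, I}.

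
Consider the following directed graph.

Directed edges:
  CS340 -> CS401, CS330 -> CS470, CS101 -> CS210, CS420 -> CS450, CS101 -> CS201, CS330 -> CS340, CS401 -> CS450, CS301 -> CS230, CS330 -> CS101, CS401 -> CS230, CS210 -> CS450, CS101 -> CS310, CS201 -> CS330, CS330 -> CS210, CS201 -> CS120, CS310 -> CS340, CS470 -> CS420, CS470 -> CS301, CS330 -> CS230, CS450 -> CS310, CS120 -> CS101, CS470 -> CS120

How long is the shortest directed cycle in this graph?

3

For each vertex v, BFS finds the shortest path from v back to v.
The shortest such closed walk is CS330 → CS101 → CS201 → CS330, length 3.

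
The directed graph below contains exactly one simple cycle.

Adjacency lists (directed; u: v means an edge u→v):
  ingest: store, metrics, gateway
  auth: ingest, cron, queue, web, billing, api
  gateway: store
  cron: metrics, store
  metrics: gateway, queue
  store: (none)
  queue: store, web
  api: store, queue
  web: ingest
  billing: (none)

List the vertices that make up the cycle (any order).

DFS with gray/black marking from web:
web gray
  ingest gray
    store gray
    store black
    metrics gray
      gateway gray
        gateway→store: store black — skip
      gateway black
      queue gray
        queue→store: store black — skip
        queue→web: web is gray → back edge
Back edge closes the cycle web → ingest → metrics → queue → web; its vertices are {web, queue, ingest, metrics}.

web, queue, ingest, metrics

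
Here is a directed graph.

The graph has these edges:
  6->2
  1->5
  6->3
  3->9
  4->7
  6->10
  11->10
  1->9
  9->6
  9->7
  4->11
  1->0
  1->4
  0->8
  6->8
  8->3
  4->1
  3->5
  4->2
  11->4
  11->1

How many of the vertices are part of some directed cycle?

7

A vertex is on a directed cycle iff it belongs to a strongly connected component of size ≥ 2 (or has a self-loop).
The vertices on cycles are {1, 3, 4, 6, 8, 9, 11} — 7 in total.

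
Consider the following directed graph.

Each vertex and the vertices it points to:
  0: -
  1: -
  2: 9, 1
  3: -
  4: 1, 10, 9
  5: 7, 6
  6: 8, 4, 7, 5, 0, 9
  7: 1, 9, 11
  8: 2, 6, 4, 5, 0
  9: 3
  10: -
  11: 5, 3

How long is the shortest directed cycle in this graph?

For each vertex v, BFS finds the shortest path from v back to v.
The shortest such closed walk is 8 → 6 → 8, length 2.

2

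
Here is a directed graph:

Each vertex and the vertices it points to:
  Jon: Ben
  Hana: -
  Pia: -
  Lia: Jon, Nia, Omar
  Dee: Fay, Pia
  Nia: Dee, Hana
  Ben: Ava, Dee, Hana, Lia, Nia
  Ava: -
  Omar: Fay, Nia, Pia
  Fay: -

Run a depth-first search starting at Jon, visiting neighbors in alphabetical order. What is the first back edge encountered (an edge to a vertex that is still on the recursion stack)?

Lia→Jon

DFS from Jon (visiting neighbors in alphabetical order); mark gray on enter, black on exit:
Jon gray
  Ben gray
    Ava gray
    Ava black
    Dee gray
      Fay gray
      Fay black
      Pia gray
      Pia black
    Dee black
    Hana gray
    Hana black
    Lia gray
      Lia→Jon: Jon is gray → back edge
First back edge: Lia → Jon.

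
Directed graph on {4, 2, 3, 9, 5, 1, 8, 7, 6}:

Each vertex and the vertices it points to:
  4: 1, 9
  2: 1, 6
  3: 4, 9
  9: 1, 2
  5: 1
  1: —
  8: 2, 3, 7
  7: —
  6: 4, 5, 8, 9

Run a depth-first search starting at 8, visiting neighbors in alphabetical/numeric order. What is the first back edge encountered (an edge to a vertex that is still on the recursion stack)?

9→2

DFS from 8 (visiting neighbors in alphabetical/numeric order); mark gray on enter, black on exit:
8 gray
  2 gray
    1 gray
    1 black
    6 gray
      4 gray
        4→1: 1 black — skip
        9 gray
          9→1: 1 black — skip
          9→2: 2 is gray → back edge
First back edge: 9 → 2.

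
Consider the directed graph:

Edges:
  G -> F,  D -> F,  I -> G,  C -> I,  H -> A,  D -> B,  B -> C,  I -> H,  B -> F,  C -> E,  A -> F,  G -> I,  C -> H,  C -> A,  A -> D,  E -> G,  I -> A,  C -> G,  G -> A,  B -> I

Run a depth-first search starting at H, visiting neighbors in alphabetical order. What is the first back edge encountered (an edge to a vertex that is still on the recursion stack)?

C→A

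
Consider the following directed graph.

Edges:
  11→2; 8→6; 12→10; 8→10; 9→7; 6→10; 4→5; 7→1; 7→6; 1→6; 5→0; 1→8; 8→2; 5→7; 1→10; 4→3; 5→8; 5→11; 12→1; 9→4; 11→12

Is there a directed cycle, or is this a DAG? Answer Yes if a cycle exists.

DFS with white/gray/black marking, starting from 2:
2 gray
2 black
0 gray
0 black
1 gray
  8 gray
    8→2: 2 black — skip
    10 gray
    10 black
    6 gray
      6→10: 10 black — skip
    6 black
  8 black
  1→6: 6 black — skip
  1→10: 10 black — skip
1 black
3 gray
3 black
4 gray
  5 gray
    7 gray
      7→6: 6 black — skip
      7→1: 1 black — skip
    7 black
    11 gray
      11→2: 2 black — skip
      12 gray
        12→1: 1 black — skip
        12→10: 10 black — skip
      12 black
    11 black
    5→8: 8 black — skip
    5→0: 0 black — skip
  5 black
  4→3: 3 black — skip
4 black
9 gray
  9→7: 7 black — skip
  9→4: 4 black — skip
9 black
Every edge goes to a white or black vertex — no back edge, so the graph is acyclic.

No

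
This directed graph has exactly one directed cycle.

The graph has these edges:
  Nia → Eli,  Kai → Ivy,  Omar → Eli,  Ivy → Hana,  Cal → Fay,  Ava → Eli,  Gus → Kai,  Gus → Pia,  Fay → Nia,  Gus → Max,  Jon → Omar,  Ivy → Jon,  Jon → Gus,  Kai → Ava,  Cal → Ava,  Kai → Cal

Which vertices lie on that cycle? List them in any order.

DFS with gray/black marking from Jon:
Jon gray
  Gus gray
    Kai gray
      Ava gray
        Eli gray
        Eli black
      Ava black
      Ivy gray
        Ivy→Jon: Jon is gray → back edge
Back edge closes the cycle Jon → Gus → Kai → Ivy → Jon; its vertices are {Gus, Ivy, Jon, Kai}.

Gus, Ivy, Jon, Kai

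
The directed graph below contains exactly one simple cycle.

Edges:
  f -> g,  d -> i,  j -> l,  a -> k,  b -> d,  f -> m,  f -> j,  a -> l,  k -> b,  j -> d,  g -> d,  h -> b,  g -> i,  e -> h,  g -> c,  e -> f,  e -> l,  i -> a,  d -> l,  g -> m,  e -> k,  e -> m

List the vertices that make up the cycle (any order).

DFS with gray/black marking from k:
k gray
  b gray
    d gray
      l gray
      l black
      i gray
        a gray
          a→l: l black — skip
          a→k: k is gray → back edge
Back edge closes the cycle k → b → d → i → a → k; its vertices are {a, b, d, i, k}.

a, b, d, i, k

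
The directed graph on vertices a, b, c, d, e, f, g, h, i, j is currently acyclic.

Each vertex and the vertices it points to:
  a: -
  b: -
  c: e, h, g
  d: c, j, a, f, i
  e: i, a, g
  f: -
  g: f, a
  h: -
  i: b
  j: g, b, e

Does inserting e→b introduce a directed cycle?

No

Adding e→b creates a cycle iff b can already reach e.
Explore from b: no path reaches e. The graph stays acyclic.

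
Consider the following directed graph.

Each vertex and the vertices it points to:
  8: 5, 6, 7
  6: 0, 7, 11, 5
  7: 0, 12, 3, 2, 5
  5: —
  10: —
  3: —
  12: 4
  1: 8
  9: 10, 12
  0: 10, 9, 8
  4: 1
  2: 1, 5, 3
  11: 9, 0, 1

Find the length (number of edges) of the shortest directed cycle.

3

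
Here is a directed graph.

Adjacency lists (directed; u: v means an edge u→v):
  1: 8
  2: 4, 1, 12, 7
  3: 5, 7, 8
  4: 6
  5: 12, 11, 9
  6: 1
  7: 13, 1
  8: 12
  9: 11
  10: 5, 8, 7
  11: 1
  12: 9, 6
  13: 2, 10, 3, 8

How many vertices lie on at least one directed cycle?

11

A vertex is on a directed cycle iff it belongs to a strongly connected component of size ≥ 2 (or has a self-loop).
The vertices on cycles are {1, 2, 3, 6, 7, 8, 9, 10, 11, 12, 13} — 11 in total.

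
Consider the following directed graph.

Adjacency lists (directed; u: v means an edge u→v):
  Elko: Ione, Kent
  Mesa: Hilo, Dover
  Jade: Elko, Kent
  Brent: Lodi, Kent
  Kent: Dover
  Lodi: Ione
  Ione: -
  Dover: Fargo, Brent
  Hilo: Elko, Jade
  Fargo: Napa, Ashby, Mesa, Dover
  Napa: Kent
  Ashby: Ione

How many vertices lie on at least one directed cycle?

9

A vertex is on a directed cycle iff it belongs to a strongly connected component of size ≥ 2 (or has a self-loop).
The vertices on cycles are {Elko, Hilo, Jade, Kent, Mesa, Napa, Brent, Dover, Fargo} — 9 in total.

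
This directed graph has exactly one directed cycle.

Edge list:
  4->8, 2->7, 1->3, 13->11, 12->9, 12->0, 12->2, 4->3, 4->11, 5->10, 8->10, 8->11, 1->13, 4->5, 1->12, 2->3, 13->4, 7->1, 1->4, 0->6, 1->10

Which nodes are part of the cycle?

DFS with gray/black marking from 1:
1 gray
  3 gray
  3 black
  12 gray
    0 gray
      6 gray
      6 black
    0 black
    9 gray
    9 black
    2 gray
      7 gray
        7→1: 1 is gray → back edge
Back edge closes the cycle 1 → 12 → 2 → 7 → 1; its vertices are {1, 2, 7, 12}.

1, 2, 7, 12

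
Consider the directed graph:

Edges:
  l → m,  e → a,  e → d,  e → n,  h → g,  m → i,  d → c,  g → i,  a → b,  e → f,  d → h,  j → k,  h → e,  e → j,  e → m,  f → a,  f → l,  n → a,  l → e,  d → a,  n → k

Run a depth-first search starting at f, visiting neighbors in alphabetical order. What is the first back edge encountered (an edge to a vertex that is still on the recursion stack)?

DFS from f (visiting neighbors in alphabetical order); mark gray on enter, black on exit:
f gray
  a gray
    b gray
    b black
  a black
  l gray
    e gray
      e→a: a black — skip
      d gray
        d→a: a black — skip
        c gray
        c black
        h gray
          h→e: e is gray → back edge
First back edge: h → e.

h->e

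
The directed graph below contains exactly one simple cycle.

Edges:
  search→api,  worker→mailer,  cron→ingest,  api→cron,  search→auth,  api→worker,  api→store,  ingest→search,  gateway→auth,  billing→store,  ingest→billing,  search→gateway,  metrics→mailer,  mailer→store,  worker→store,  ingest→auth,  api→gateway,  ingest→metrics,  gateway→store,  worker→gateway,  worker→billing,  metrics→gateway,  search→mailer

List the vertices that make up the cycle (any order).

api, cron, ingest, search

DFS with gray/black marking from cron:
cron gray
  ingest gray
    billing gray
      store gray
      store black
    billing black
    metrics gray
      mailer gray
        mailer→store: store black — skip
      mailer black
      gateway gray
        auth gray
        auth black
        gateway→store: store black — skip
      gateway black
    metrics black
    ingest→auth: auth black — skip
    search gray
      search→auth: auth black — skip
      search→gateway: gateway black — skip
      search→mailer: mailer black — skip
      api gray
        worker gray
          worker→store: store black — skip
          worker→gateway: gateway black — skip
          worker→billing: billing black — skip
          worker→mailer: mailer black — skip
        worker black
        api→store: store black — skip
        api→cron: cron is gray → back edge
Back edge closes the cycle cron → ingest → search → api → cron; its vertices are {api, cron, ingest, search}.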